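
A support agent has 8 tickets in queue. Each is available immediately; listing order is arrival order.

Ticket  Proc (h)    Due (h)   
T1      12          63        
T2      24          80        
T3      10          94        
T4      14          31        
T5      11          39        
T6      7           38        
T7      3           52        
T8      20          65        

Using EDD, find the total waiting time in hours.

307

EDD (increasing due date): T4 T6 T5 T7 T1 T8 T2 T3.
T4: waits 0, runs 0→14
T6: waits 14, runs 14→21
T5: waits 21, runs 21→32
T7: waits 32, runs 32→35
T1: waits 35, runs 35→47
T8: waits 47, runs 47→67
T2: waits 67, runs 67→91
T3: waits 91, runs 91→101
Sum = 0+14+21+32+35+47+67+91 = 307.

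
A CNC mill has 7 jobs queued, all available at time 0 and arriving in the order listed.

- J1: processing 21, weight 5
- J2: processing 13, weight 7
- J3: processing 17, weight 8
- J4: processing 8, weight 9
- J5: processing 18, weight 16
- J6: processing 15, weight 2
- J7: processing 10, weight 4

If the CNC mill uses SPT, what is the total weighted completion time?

SPT (increasing processing time): J4 J7 J2 J6 J3 J5 J1.
J4: finishes 8, weight 9, w·C = 72
J7: finishes 18, weight 4, w·C = 72
J2: finishes 31, weight 7, w·C = 217
J6: finishes 46, weight 2, w·C = 92
J3: finishes 63, weight 8, w·C = 504
J5: finishes 81, weight 16, w·C = 1296
J1: finishes 102, weight 5, w·C = 510
Sum = 72+72+217+92+504+1296+510 = 2763.

2763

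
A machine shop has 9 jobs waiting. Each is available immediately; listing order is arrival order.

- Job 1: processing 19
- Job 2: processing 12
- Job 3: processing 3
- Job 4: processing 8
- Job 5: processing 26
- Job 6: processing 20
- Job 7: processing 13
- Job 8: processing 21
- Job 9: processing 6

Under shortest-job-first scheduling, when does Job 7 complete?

42

SPT (increasing processing time): Job 3 Job 9 Job 4 Job 2 Job 7 Job 1 Job 6 Job 8 Job 5.
Job 3: 0→3
Job 9: 3→9
Job 4: 9→17
Job 2: 17→29
Job 7: 29→42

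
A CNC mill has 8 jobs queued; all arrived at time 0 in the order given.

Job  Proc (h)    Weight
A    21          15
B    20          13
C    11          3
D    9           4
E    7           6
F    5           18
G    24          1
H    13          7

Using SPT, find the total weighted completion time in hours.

2902

SPT (increasing processing time): F E D C H B A G.
F: finishes 5, weight 18, w·C = 90
E: finishes 12, weight 6, w·C = 72
D: finishes 21, weight 4, w·C = 84
C: finishes 32, weight 3, w·C = 96
H: finishes 45, weight 7, w·C = 315
B: finishes 65, weight 13, w·C = 845
A: finishes 86, weight 15, w·C = 1290
G: finishes 110, weight 1, w·C = 110
Sum = 90+72+84+96+315+845+1290+110 = 2902.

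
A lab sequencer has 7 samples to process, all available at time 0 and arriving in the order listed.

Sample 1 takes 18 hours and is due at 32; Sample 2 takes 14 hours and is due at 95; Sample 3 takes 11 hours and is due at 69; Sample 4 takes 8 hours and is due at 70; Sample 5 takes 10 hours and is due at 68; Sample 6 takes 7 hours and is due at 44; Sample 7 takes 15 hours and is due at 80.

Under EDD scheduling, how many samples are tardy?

EDD (increasing due date): Sample 1 Sample 6 Sample 5 Sample 3 Sample 4 Sample 7 Sample 2.
Sample 1: 0→18, due 32, tardiness 0
Sample 6: 18→25, due 44, tardiness 0
Sample 5: 25→35, due 68, tardiness 0
Sample 3: 35→46, due 69, tardiness 0
Sample 4: 46→54, due 70, tardiness 0
Sample 7: 54→69, due 80, tardiness 0
Sample 2: 69→83, due 95, tardiness 0
Late samples: 0.

0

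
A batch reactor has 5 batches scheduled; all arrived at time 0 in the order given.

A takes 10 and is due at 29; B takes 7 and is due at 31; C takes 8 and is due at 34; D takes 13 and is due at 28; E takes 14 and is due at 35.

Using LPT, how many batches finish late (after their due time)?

LPT (decreasing processing time): E D A C B.
E: 0→14, due 35, tardiness 0
D: 14→27, due 28, tardiness 0
A: 27→37, due 29, tardiness 8
C: 37→45, due 34, tardiness 11
B: 45→52, due 31, tardiness 21
Late batches: 3.

3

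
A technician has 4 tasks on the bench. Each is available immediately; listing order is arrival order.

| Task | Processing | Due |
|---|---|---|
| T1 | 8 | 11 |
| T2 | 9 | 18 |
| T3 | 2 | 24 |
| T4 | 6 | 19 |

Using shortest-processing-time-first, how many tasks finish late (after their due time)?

2

SPT (increasing processing time): T3 T4 T1 T2.
T3: 0→2, due 24, tardiness 0
T4: 2→8, due 19, tardiness 0
T1: 8→16, due 11, tardiness 5
T2: 16→25, due 18, tardiness 7
Late tasks: 2.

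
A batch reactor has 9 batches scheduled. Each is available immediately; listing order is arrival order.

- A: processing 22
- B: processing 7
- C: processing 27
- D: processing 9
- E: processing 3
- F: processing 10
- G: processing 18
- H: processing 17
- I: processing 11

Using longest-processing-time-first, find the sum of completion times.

786

LPT (decreasing processing time): C A G H I F D B E.
C: 0→27
A: 27→49
G: 49→67
H: 67→84
I: 84→95
F: 95→105
D: 105→114
B: 114→121
E: 121→124
Sum = 27+49+67+84+95+105+114+121+124 = 786.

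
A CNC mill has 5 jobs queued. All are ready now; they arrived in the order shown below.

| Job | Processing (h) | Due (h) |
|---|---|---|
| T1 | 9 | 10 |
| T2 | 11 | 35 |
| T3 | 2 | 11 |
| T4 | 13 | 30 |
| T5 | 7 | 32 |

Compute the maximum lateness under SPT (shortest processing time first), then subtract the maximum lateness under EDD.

5

SPT (increasing processing time): T3 T5 T1 T2 T4.
T3: 0→2, due 11, lateness -9
T5: 2→9, due 32, lateness -23
T1: 9→18, due 10, lateness 8
T2: 18→29, due 35, lateness -6
T4: 29→42, due 30, lateness 12
Maximum = 12.
EDD (increasing due date): T1 T3 T4 T5 T2.
T1: 0→9, due 10, lateness -1
T3: 9→11, due 11, lateness 0
T4: 11→24, due 30, lateness -6
T5: 24→31, due 32, lateness -1
T2: 31→42, due 35, lateness 7
Maximum = 7.
Difference = 12 − 7 = 5.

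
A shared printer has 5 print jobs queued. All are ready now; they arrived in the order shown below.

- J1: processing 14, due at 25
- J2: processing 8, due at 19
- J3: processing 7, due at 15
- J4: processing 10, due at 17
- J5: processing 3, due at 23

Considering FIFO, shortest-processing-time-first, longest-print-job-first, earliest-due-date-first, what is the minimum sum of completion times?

101

FIFO (arrival order): J1 J2 J3 J4 J5.
J1: 0→14
J2: 14→22
J3: 22→29
J4: 29→39
J5: 39→42
Sum = 14+22+29+39+42 = 146.
SPT (increasing processing time): J5 J3 J2 J4 J1.
J5: 0→3
J3: 3→10
J2: 10→18
J4: 18→28
J1: 28→42
Sum = 3+10+18+28+42 = 101.
LPT (decreasing processing time): J1 J4 J2 J3 J5.
J1: 0→14
J4: 14→24
J2: 24→32
J3: 32→39
J5: 39→42
Sum = 14+24+32+39+42 = 151.
EDD (increasing due date): J3 J4 J2 J5 J1.
J3: 0→7
J4: 7→17
J2: 17→25
J5: 25→28
J1: 28→42
Sum = 7+17+25+28+42 = 119.
FIFO 146, SPT 101, LPT 151, EDD 119 → minimum 101.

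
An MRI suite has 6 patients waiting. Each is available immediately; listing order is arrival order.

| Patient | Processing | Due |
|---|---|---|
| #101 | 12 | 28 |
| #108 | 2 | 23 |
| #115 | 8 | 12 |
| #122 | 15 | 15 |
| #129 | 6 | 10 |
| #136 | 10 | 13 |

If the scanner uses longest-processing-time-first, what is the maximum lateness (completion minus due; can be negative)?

LPT (decreasing processing time): #122 #101 #136 #115 #129 #108.
#122: 0→15, due 15, lateness 0
#101: 15→27, due 28, lateness -1
#136: 27→37, due 13, lateness 24
#115: 37→45, due 12, lateness 33
#129: 45→51, due 10, lateness 41
#108: 51→53, due 23, lateness 30
Maximum = 41.

41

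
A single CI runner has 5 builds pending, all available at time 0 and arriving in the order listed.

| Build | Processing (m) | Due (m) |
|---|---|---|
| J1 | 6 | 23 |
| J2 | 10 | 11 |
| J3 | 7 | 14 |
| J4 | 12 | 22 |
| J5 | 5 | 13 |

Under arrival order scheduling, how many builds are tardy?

FIFO (arrival order): J1 J2 J3 J4 J5.
J1: 0→6, due 23, tardiness 0
J2: 6→16, due 11, tardiness 5
J3: 16→23, due 14, tardiness 9
J4: 23→35, due 22, tardiness 13
J5: 35→40, due 13, tardiness 27
Late builds: 4.

4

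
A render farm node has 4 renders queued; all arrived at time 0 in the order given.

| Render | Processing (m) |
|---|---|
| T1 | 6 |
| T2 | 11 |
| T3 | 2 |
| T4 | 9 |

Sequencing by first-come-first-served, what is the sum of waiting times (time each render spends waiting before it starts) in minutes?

42

FIFO (arrival order): T1 T2 T3 T4.
T1: waits 0, runs 0→6
T2: waits 6, runs 6→17
T3: waits 17, runs 17→19
T4: waits 19, runs 19→28
Sum = 0+6+17+19 = 42.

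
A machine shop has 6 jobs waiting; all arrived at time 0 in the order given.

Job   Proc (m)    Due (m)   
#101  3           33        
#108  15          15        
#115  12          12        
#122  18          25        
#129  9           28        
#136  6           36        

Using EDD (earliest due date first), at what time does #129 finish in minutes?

54

EDD (increasing due date): #115 #108 #122 #129 #101 #136.
#115: 0→12
#108: 12→27
#122: 27→45
#129: 45→54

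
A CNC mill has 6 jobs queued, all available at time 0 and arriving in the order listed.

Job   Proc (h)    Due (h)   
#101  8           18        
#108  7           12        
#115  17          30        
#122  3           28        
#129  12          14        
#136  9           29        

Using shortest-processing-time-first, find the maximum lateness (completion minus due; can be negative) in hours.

26

SPT (increasing processing time): #122 #108 #101 #136 #129 #115.
#122: 0→3, due 28, lateness -25
#108: 3→10, due 12, lateness -2
#101: 10→18, due 18, lateness 0
#136: 18→27, due 29, lateness -2
#129: 27→39, due 14, lateness 25
#115: 39→56, due 30, lateness 26
Maximum = 26.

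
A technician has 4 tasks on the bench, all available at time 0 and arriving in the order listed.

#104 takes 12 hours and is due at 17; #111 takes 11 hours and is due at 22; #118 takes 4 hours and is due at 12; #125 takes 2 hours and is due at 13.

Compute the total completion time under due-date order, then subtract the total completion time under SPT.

3

EDD (increasing due date): #118 #125 #104 #111.
#118: 0→4
#125: 4→6
#104: 6→18
#111: 18→29
Sum = 4+6+18+29 = 57.
SPT (increasing processing time): #125 #118 #111 #104.
#125: 0→2
#118: 2→6
#111: 6→17
#104: 17→29
Sum = 2+6+17+29 = 54.
Difference = 57 − 54 = 3.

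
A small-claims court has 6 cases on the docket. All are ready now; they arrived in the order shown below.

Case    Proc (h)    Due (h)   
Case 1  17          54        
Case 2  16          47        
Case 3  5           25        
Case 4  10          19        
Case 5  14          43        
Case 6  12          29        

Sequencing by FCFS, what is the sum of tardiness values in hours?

106

FIFO (arrival order): Case 1 Case 2 Case 3 Case 4 Case 5 Case 6.
Case 1: 0→17, due 54, tardiness 0
Case 2: 17→33, due 47, tardiness 0
Case 3: 33→38, due 25, tardiness 13
Case 4: 38→48, due 19, tardiness 29
Case 5: 48→62, due 43, tardiness 19
Case 6: 62→74, due 29, tardiness 45
Sum = 0+0+13+29+19+45 = 106.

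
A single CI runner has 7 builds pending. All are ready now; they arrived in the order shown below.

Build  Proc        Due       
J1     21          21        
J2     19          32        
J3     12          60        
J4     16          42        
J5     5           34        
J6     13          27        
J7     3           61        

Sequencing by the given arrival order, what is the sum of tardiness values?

FIFO (arrival order): J1 J2 J3 J4 J5 J6 J7.
J1: 0→21, due 21, tardiness 0
J2: 21→40, due 32, tardiness 8
J3: 40→52, due 60, tardiness 0
J4: 52→68, due 42, tardiness 26
J5: 68→73, due 34, tardiness 39
J6: 73→86, due 27, tardiness 59
J7: 86→89, due 61, tardiness 28
Sum = 0+8+0+26+39+59+28 = 160.

160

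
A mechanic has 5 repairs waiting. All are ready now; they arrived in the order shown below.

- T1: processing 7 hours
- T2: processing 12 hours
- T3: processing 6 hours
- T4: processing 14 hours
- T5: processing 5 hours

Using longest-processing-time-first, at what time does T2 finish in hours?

26

LPT (decreasing processing time): T4 T2 T1 T3 T5.
T4: 0→14
T2: 14→26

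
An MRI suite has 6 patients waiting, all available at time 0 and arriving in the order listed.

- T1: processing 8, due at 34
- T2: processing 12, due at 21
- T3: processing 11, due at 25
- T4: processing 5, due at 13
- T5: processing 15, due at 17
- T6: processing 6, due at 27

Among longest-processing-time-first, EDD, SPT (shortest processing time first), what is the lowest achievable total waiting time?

LPT (decreasing processing time): T5 T2 T3 T1 T6 T4.
T5: waits 0, runs 0→15
T2: waits 15, runs 15→27
T3: waits 27, runs 27→38
T1: waits 38, runs 38→46
T6: waits 46, runs 46→52
T4: waits 52, runs 52→57
Sum = 0+15+27+38+46+52 = 178.
EDD (increasing due date): T4 T5 T2 T3 T6 T1.
T4: waits 0, runs 0→5
T5: waits 5, runs 5→20
T2: waits 20, runs 20→32
T3: waits 32, runs 32→43
T6: waits 43, runs 43→49
T1: waits 49, runs 49→57
Sum = 0+5+20+32+43+49 = 149.
SPT (increasing processing time): T4 T6 T1 T3 T2 T5.
T4: waits 0, runs 0→5
T6: waits 5, runs 5→11
T1: waits 11, runs 11→19
T3: waits 19, runs 19→30
T2: waits 30, runs 30→42
T5: waits 42, runs 42→57
Sum = 0+5+11+19+30+42 = 107.
LPT 178, EDD 149, SPT 107 → minimum 107.

107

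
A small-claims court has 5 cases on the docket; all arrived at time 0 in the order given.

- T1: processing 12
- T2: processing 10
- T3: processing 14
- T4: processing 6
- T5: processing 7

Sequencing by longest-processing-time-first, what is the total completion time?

168

LPT (decreasing processing time): T3 T1 T2 T5 T4.
T3: 0→14
T1: 14→26
T2: 26→36
T5: 36→43
T4: 43→49
Sum = 14+26+36+43+49 = 168.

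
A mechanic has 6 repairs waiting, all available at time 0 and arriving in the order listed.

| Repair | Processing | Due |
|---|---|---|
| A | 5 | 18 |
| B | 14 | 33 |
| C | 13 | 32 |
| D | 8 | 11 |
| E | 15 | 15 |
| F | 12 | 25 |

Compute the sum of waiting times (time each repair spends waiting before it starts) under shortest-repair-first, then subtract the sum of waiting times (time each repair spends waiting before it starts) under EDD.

-19

SPT (increasing processing time): A D F C B E.
A: waits 0, runs 0→5
D: waits 5, runs 5→13
F: waits 13, runs 13→25
C: waits 25, runs 25→38
B: waits 38, runs 38→52
E: waits 52, runs 52→67
Sum = 0+5+13+25+38+52 = 133.
EDD (increasing due date): D E A F C B.
D: waits 0, runs 0→8
E: waits 8, runs 8→23
A: waits 23, runs 23→28
F: waits 28, runs 28→40
C: waits 40, runs 40→53
B: waits 53, runs 53→67
Sum = 0+8+23+28+40+53 = 152.
Difference = 133 − 152 = -19.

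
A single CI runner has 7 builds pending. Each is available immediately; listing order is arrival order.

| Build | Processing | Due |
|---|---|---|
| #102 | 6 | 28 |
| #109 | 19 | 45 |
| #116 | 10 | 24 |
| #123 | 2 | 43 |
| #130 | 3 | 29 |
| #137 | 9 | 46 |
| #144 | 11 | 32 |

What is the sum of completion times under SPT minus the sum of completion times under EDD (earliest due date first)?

SPT (increasing processing time): #123 #130 #102 #137 #116 #144 #109.
#123: 0→2
#130: 2→5
#102: 5→11
#137: 11→20
#116: 20→30
#144: 30→41
#109: 41→60
Sum = 2+5+11+20+30+41+60 = 169.
EDD (increasing due date): #116 #102 #130 #144 #123 #109 #137.
#116: 0→10
#102: 10→16
#130: 16→19
#144: 19→30
#123: 30→32
#109: 32→51
#137: 51→60
Sum = 10+16+19+30+32+51+60 = 218.
Difference = 169 − 218 = -49.

-49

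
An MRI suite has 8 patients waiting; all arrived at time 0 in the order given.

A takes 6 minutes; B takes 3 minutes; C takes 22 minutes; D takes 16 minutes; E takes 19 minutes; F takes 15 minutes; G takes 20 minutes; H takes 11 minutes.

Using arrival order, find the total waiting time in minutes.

341

FIFO (arrival order): A B C D E F G H.
A: waits 0, runs 0→6
B: waits 6, runs 6→9
C: waits 9, runs 9→31
D: waits 31, runs 31→47
E: waits 47, runs 47→66
F: waits 66, runs 66→81
G: waits 81, runs 81→101
H: waits 101, runs 101→112
Sum = 0+6+9+31+47+66+81+101 = 341.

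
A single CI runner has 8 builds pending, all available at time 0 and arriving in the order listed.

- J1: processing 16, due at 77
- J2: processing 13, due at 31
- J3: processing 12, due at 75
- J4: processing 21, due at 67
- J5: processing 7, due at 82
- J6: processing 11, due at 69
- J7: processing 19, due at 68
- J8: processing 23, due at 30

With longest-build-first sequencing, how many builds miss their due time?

LPT (decreasing processing time): J8 J4 J7 J1 J2 J3 J6 J5.
J8: 0→23, due 30, tardiness 0
J4: 23→44, due 67, tardiness 0
J7: 44→63, due 68, tardiness 0
J1: 63→79, due 77, tardiness 2
J2: 79→92, due 31, tardiness 61
J3: 92→104, due 75, tardiness 29
J6: 104→115, due 69, tardiness 46
J5: 115→122, due 82, tardiness 40
Late builds: 5.

5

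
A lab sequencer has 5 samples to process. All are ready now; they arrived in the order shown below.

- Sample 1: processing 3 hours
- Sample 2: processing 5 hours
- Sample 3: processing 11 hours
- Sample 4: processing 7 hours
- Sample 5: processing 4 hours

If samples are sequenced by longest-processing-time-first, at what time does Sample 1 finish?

LPT (decreasing processing time): Sample 3 Sample 4 Sample 2 Sample 5 Sample 1.
Sample 3: 0→11
Sample 4: 11→18
Sample 2: 18→23
Sample 5: 23→27
Sample 1: 27→30

30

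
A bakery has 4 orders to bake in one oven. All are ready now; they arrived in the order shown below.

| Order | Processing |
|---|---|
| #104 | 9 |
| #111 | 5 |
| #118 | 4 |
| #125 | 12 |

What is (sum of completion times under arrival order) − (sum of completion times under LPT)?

FIFO (arrival order): #104 #111 #118 #125.
#104: 0→9
#111: 9→14
#118: 14→18
#125: 18→30
Sum = 9+14+18+30 = 71.
LPT (decreasing processing time): #125 #104 #111 #118.
#125: 0→12
#104: 12→21
#111: 21→26
#118: 26→30
Sum = 12+21+26+30 = 89.
Difference = 71 − 89 = -18.

-18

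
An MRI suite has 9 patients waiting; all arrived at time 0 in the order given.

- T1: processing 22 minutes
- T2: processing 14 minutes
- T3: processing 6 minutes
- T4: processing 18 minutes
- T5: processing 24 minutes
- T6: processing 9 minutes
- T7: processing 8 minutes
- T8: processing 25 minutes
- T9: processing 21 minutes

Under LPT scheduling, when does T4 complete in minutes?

LPT (decreasing processing time): T8 T5 T1 T9 T4 T2 T6 T7 T3.
T8: 0→25
T5: 25→49
T1: 49→71
T9: 71→92
T4: 92→110

110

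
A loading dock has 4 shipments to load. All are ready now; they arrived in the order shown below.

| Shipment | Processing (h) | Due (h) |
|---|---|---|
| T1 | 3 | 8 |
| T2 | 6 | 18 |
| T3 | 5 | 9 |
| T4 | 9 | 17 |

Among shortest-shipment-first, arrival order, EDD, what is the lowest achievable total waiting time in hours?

25

SPT (increasing processing time): T1 T3 T2 T4.
T1: waits 0, runs 0→3
T3: waits 3, runs 3→8
T2: waits 8, runs 8→14
T4: waits 14, runs 14→23
Sum = 0+3+8+14 = 25.
FIFO (arrival order): T1 T2 T3 T4.
T1: waits 0, runs 0→3
T2: waits 3, runs 3→9
T3: waits 9, runs 9→14
T4: waits 14, runs 14→23
Sum = 0+3+9+14 = 26.
EDD (increasing due date): T1 T3 T4 T2.
T1: waits 0, runs 0→3
T3: waits 3, runs 3→8
T4: waits 8, runs 8→17
T2: waits 17, runs 17→23
Sum = 0+3+8+17 = 28.
SPT 25, FIFO 26, EDD 28 → minimum 25.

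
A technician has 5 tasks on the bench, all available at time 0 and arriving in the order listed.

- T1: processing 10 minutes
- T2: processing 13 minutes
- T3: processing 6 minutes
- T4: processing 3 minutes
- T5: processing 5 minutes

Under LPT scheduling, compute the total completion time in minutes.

LPT (decreasing processing time): T2 T1 T3 T5 T4.
T2: 0→13
T1: 13→23
T3: 23→29
T5: 29→34
T4: 34→37
Sum = 13+23+29+34+37 = 136.

136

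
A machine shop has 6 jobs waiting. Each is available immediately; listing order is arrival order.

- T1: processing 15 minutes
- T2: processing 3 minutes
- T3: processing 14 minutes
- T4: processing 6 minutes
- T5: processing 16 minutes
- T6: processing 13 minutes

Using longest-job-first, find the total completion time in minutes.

281

LPT (decreasing processing time): T5 T1 T3 T6 T4 T2.
T5: 0→16
T1: 16→31
T3: 31→45
T6: 45→58
T4: 58→64
T2: 64→67
Sum = 16+31+45+58+64+67 = 281.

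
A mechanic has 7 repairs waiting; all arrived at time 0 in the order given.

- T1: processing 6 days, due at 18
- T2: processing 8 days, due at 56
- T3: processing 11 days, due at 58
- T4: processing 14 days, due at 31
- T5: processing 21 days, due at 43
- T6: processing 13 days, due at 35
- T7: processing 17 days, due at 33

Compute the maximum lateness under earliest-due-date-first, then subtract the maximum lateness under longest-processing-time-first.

-40

EDD (increasing due date): T1 T4 T7 T6 T5 T2 T3.
T1: 0→6, due 18, lateness -12
T4: 6→20, due 31, lateness -11
T7: 20→37, due 33, lateness 4
T6: 37→50, due 35, lateness 15
T5: 50→71, due 43, lateness 28
T2: 71→79, due 56, lateness 23
T3: 79→90, due 58, lateness 32
Maximum = 32.
LPT (decreasing processing time): T5 T7 T4 T6 T3 T2 T1.
T5: 0→21, due 43, lateness -22
T7: 21→38, due 33, lateness 5
T4: 38→52, due 31, lateness 21
T6: 52→65, due 35, lateness 30
T3: 65→76, due 58, lateness 18
T2: 76→84, due 56, lateness 28
T1: 84→90, due 18, lateness 72
Maximum = 72.
Difference = 32 − 72 = -40.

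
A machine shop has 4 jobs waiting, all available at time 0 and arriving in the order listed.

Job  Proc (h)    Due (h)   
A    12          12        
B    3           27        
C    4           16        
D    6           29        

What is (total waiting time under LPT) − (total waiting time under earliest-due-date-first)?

5

LPT (decreasing processing time): A D C B.
A: waits 0, runs 0→12
D: waits 12, runs 12→18
C: waits 18, runs 18→22
B: waits 22, runs 22→25
Sum = 0+12+18+22 = 52.
EDD (increasing due date): A C B D.
A: waits 0, runs 0→12
C: waits 12, runs 12→16
B: waits 16, runs 16→19
D: waits 19, runs 19→25
Sum = 0+12+16+19 = 47.
Difference = 52 − 47 = 5.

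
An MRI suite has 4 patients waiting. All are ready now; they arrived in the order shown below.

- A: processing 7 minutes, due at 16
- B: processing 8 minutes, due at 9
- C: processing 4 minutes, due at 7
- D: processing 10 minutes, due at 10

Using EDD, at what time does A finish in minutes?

29

EDD (increasing due date): C B D A.
C: 0→4
B: 4→12
D: 12→22
A: 22→29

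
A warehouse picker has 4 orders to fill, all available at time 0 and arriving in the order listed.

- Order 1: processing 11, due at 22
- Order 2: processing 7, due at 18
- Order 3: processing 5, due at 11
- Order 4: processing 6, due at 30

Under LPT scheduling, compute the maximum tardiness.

18

LPT (decreasing processing time): Order 1 Order 2 Order 4 Order 3.
Order 1: 0→11, due 22, tardiness 0
Order 2: 11→18, due 18, tardiness 0
Order 4: 18→24, due 30, tardiness 0
Order 3: 24→29, due 11, tardiness 18
Maximum = 18.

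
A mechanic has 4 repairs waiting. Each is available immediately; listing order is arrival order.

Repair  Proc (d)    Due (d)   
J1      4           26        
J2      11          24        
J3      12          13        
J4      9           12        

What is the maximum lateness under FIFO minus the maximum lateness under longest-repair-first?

FIFO (arrival order): J1 J2 J3 J4.
J1: 0→4, due 26, lateness -22
J2: 4→15, due 24, lateness -9
J3: 15→27, due 13, lateness 14
J4: 27→36, due 12, lateness 24
Maximum = 24.
LPT (decreasing processing time): J3 J2 J4 J1.
J3: 0→12, due 13, lateness -1
J2: 12→23, due 24, lateness -1
J4: 23→32, due 12, lateness 20
J1: 32→36, due 26, lateness 10
Maximum = 20.
Difference = 24 − 20 = 4.

4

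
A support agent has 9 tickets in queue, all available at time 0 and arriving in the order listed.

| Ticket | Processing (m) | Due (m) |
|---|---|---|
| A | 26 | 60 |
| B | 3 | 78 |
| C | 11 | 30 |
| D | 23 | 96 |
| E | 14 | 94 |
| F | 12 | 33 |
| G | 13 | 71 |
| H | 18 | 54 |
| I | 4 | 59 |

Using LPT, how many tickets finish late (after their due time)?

6

LPT (decreasing processing time): A D H E G F C I B.
A: 0→26, due 60, tardiness 0
D: 26→49, due 96, tardiness 0
H: 49→67, due 54, tardiness 13
E: 67→81, due 94, tardiness 0
G: 81→94, due 71, tardiness 23
F: 94→106, due 33, tardiness 73
C: 106→117, due 30, tardiness 87
I: 117→121, due 59, tardiness 62
B: 121→124, due 78, tardiness 46
Late tickets: 6.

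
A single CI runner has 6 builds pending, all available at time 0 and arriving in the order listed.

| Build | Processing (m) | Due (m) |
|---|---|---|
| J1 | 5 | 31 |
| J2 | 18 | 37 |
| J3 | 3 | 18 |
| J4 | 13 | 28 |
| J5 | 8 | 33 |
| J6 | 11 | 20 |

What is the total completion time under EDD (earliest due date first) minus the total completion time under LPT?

-80

EDD (increasing due date): J3 J6 J4 J1 J5 J2.
J3: 0→3
J6: 3→14
J4: 14→27
J1: 27→32
J5: 32→40
J2: 40→58
Sum = 3+14+27+32+40+58 = 174.
LPT (decreasing processing time): J2 J4 J6 J5 J1 J3.
J2: 0→18
J4: 18→31
J6: 31→42
J5: 42→50
J1: 50→55
J3: 55→58
Sum = 18+31+42+50+55+58 = 254.
Difference = 174 − 254 = -80.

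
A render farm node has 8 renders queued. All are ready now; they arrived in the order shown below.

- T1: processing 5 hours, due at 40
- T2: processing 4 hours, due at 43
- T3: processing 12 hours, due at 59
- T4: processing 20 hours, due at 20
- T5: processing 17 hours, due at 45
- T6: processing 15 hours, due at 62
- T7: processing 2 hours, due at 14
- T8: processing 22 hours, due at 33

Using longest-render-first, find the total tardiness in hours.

261

LPT (decreasing processing time): T8 T4 T5 T6 T3 T1 T2 T7.
T8: 0→22, due 33, tardiness 0
T4: 22→42, due 20, tardiness 22
T5: 42→59, due 45, tardiness 14
T6: 59→74, due 62, tardiness 12
T3: 74→86, due 59, tardiness 27
T1: 86→91, due 40, tardiness 51
T2: 91→95, due 43, tardiness 52
T7: 95→97, due 14, tardiness 83
Sum = 0+22+14+12+27+51+52+83 = 261.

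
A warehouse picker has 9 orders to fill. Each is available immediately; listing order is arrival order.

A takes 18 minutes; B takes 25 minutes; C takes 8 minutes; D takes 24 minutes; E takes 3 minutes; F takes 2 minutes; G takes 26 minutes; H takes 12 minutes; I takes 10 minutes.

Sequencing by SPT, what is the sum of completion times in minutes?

438

SPT (increasing processing time): F E C I H A D B G.
F: 0→2
E: 2→5
C: 5→13
I: 13→23
H: 23→35
A: 35→53
D: 53→77
B: 77→102
G: 102→128
Sum = 2+5+13+23+35+53+77+102+128 = 438.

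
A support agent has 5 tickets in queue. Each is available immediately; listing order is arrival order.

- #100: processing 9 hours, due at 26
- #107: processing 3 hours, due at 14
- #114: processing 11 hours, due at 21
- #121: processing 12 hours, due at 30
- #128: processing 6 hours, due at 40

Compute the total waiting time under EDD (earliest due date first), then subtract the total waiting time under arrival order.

EDD (increasing due date): #107 #114 #100 #121 #128.
#107: waits 0, runs 0→3
#114: waits 3, runs 3→14
#100: waits 14, runs 14→23
#121: waits 23, runs 23→35
#128: waits 35, runs 35→41
Sum = 0+3+14+23+35 = 75.
FIFO (arrival order): #100 #107 #114 #121 #128.
#100: waits 0, runs 0→9
#107: waits 9, runs 9→12
#114: waits 12, runs 12→23
#121: waits 23, runs 23→35
#128: waits 35, runs 35→41
Sum = 0+9+12+23+35 = 79.
Difference = 75 − 79 = -4.

-4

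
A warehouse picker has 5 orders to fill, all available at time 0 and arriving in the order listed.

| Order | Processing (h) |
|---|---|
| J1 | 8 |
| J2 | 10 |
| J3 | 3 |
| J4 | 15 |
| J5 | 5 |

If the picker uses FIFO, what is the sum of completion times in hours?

124

FIFO (arrival order): J1 J2 J3 J4 J5.
J1: 0→8
J2: 8→18
J3: 18→21
J4: 21→36
J5: 36→41
Sum = 8+18+21+36+41 = 124.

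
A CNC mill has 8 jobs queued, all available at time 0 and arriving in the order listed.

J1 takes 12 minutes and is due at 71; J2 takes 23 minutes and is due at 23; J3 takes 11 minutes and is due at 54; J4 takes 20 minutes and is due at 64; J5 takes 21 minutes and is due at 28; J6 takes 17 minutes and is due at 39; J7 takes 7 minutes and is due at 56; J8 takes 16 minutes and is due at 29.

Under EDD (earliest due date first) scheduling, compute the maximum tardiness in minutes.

EDD (increasing due date): J2 J5 J8 J6 J3 J7 J4 J1.
J2: 0→23, due 23, tardiness 0
J5: 23→44, due 28, tardiness 16
J8: 44→60, due 29, tardiness 31
J6: 60→77, due 39, tardiness 38
J3: 77→88, due 54, tardiness 34
J7: 88→95, due 56, tardiness 39
J4: 95→115, due 64, tardiness 51
J1: 115→127, due 71, tardiness 56
Maximum = 56.

56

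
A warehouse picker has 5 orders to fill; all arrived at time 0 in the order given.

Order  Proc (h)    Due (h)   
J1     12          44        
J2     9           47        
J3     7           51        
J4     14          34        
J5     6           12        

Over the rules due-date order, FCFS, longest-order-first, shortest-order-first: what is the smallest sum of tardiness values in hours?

0

EDD (increasing due date): J5 J4 J1 J2 J3.
J5: 0→6, due 12, tardiness 0
J4: 6→20, due 34, tardiness 0
J1: 20→32, due 44, tardiness 0
J2: 32→41, due 47, tardiness 0
J3: 41→48, due 51, tardiness 0
Sum = 0+0+0+0+0 = 0.
FIFO (arrival order): J1 J2 J3 J4 J5.
J1: 0→12, due 44, tardiness 0
J2: 12→21, due 47, tardiness 0
J3: 21→28, due 51, tardiness 0
J4: 28→42, due 34, tardiness 8
J5: 42→48, due 12, tardiness 36
Sum = 0+0+0+8+36 = 44.
LPT (decreasing processing time): J4 J1 J2 J3 J5.
J4: 0→14, due 34, tardiness 0
J1: 14→26, due 44, tardiness 0
J2: 26→35, due 47, tardiness 0
J3: 35→42, due 51, tardiness 0
J5: 42→48, due 12, tardiness 36
Sum = 0+0+0+0+36 = 36.
SPT (increasing processing time): J5 J3 J2 J1 J4.
J5: 0→6, due 12, tardiness 0
J3: 6→13, due 51, tardiness 0
J2: 13→22, due 47, tardiness 0
J1: 22→34, due 44, tardiness 0
J4: 34→48, due 34, tardiness 14
Sum = 0+0+0+0+14 = 14.
EDD 0, FIFO 44, LPT 36, SPT 14 → minimum 0.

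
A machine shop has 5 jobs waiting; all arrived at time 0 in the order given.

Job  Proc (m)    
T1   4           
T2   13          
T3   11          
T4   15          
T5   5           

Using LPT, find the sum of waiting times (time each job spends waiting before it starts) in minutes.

LPT (decreasing processing time): T4 T2 T3 T5 T1.
T4: waits 0, runs 0→15
T2: waits 15, runs 15→28
T3: waits 28, runs 28→39
T5: waits 39, runs 39→44
T1: waits 44, runs 44→48
Sum = 0+15+28+39+44 = 126.

126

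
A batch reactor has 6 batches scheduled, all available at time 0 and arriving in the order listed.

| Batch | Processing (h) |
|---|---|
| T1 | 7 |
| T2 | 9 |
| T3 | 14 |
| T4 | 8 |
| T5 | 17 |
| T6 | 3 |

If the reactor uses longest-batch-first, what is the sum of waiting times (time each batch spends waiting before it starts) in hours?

191

LPT (decreasing processing time): T5 T3 T2 T4 T1 T6.
T5: waits 0, runs 0→17
T3: waits 17, runs 17→31
T2: waits 31, runs 31→40
T4: waits 40, runs 40→48
T1: waits 48, runs 48→55
T6: waits 55, runs 55→58
Sum = 0+17+31+40+48+55 = 191.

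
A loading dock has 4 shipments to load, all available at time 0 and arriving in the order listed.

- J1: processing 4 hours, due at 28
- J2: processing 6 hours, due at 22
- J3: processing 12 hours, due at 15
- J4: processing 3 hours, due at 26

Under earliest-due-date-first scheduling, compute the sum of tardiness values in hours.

0

EDD (increasing due date): J3 J2 J4 J1.
J3: 0→12, due 15, tardiness 0
J2: 12→18, due 22, tardiness 0
J4: 18→21, due 26, tardiness 0
J1: 21→25, due 28, tardiness 0
Sum = 0+0+0+0 = 0.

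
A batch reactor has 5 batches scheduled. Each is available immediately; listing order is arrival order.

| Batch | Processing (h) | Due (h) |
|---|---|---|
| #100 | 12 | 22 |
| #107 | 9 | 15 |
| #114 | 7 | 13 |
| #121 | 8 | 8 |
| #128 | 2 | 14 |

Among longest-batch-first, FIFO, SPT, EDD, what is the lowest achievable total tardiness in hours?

LPT (decreasing processing time): #100 #107 #121 #114 #128.
#100: 0→12, due 22, tardiness 0
#107: 12→21, due 15, tardiness 6
#121: 21→29, due 8, tardiness 21
#114: 29→36, due 13, tardiness 23
#128: 36→38, due 14, tardiness 24
Sum = 0+6+21+23+24 = 74.
FIFO (arrival order): #100 #107 #114 #121 #128.
#100: 0→12, due 22, tardiness 0
#107: 12→21, due 15, tardiness 6
#114: 21→28, due 13, tardiness 15
#121: 28→36, due 8, tardiness 28
#128: 36→38, due 14, tardiness 24
Sum = 0+6+15+28+24 = 73.
SPT (increasing processing time): #128 #114 #121 #107 #100.
#128: 0→2, due 14, tardiness 0
#114: 2→9, due 13, tardiness 0
#121: 9→17, due 8, tardiness 9
#107: 17→26, due 15, tardiness 11
#100: 26→38, due 22, tardiness 16
Sum = 0+0+9+11+16 = 36.
EDD (increasing due date): #121 #114 #128 #107 #100.
#121: 0→8, due 8, tardiness 0
#114: 8→15, due 13, tardiness 2
#128: 15→17, due 14, tardiness 3
#107: 17→26, due 15, tardiness 11
#100: 26→38, due 22, tardiness 16
Sum = 0+2+3+11+16 = 32.
LPT 74, FIFO 73, SPT 36, EDD 32 → minimum 32.

32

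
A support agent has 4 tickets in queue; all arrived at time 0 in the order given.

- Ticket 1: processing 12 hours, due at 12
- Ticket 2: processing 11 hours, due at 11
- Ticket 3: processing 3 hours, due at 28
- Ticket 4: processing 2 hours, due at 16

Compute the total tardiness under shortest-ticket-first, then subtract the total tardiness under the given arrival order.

-3

SPT (increasing processing time): Ticket 4 Ticket 3 Ticket 2 Ticket 1.
Ticket 4: 0→2, due 16, tardiness 0
Ticket 3: 2→5, due 28, tardiness 0
Ticket 2: 5→16, due 11, tardiness 5
Ticket 1: 16→28, due 12, tardiness 16
Sum = 0+0+5+16 = 21.
FIFO (arrival order): Ticket 1 Ticket 2 Ticket 3 Ticket 4.
Ticket 1: 0→12, due 12, tardiness 0
Ticket 2: 12→23, due 11, tardiness 12
Ticket 3: 23→26, due 28, tardiness 0
Ticket 4: 26→28, due 16, tardiness 12
Sum = 0+12+0+12 = 24.
Difference = 21 − 24 = -3.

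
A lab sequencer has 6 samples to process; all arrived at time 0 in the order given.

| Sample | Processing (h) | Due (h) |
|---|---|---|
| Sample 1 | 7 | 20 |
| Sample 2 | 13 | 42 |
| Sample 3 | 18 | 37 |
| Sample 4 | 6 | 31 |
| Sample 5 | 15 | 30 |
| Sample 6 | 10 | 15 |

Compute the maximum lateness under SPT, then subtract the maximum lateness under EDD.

5

SPT (increasing processing time): Sample 4 Sample 1 Sample 6 Sample 2 Sample 5 Sample 3.
Sample 4: 0→6, due 31, lateness -25
Sample 1: 6→13, due 20, lateness -7
Sample 6: 13→23, due 15, lateness 8
Sample 2: 23→36, due 42, lateness -6
Sample 5: 36→51, due 30, lateness 21
Sample 3: 51→69, due 37, lateness 32
Maximum = 32.
EDD (increasing due date): Sample 6 Sample 1 Sample 5 Sample 4 Sample 3 Sample 2.
Sample 6: 0→10, due 15, lateness -5
Sample 1: 10→17, due 20, lateness -3
Sample 5: 17→32, due 30, lateness 2
Sample 4: 32→38, due 31, lateness 7
Sample 3: 38→56, due 37, lateness 19
Sample 2: 56→69, due 42, lateness 27
Maximum = 27.
Difference = 32 − 27 = 5.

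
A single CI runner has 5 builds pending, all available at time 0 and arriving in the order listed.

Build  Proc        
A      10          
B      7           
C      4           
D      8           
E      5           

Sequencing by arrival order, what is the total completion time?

111

FIFO (arrival order): A B C D E.
A: 0→10
B: 10→17
C: 17→21
D: 21→29
E: 29→34
Sum = 10+17+21+29+34 = 111.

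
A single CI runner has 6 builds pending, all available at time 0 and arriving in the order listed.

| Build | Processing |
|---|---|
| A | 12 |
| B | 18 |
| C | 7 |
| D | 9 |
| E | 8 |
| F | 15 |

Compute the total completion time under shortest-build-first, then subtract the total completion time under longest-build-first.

SPT (increasing processing time): C E D A F B.
C: 0→7
E: 7→15
D: 15→24
A: 24→36
F: 36→51
B: 51→69
Sum = 7+15+24+36+51+69 = 202.
LPT (decreasing processing time): B F A D E C.
B: 0→18
F: 18→33
A: 33→45
D: 45→54
E: 54→62
C: 62→69
Sum = 18+33+45+54+62+69 = 281.
Difference = 202 − 281 = -79.

-79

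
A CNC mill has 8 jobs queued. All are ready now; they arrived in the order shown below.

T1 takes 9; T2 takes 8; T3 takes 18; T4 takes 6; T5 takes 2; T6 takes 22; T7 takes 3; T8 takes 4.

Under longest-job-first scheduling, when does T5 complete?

72

LPT (decreasing processing time): T6 T3 T1 T2 T4 T8 T7 T5.
T6: 0→22
T3: 22→40
T1: 40→49
T2: 49→57
T4: 57→63
T8: 63→67
T7: 67→70
T5: 70→72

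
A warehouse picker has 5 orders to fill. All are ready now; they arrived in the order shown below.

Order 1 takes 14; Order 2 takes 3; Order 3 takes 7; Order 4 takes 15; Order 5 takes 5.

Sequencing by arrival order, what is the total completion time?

FIFO (arrival order): Order 1 Order 2 Order 3 Order 4 Order 5.
Order 1: 0→14
Order 2: 14→17
Order 3: 17→24
Order 4: 24→39
Order 5: 39→44
Sum = 14+17+24+39+44 = 138.

138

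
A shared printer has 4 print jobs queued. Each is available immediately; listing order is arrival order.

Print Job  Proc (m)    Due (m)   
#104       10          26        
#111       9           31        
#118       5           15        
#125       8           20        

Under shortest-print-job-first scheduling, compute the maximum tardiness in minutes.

SPT (increasing processing time): #118 #125 #111 #104.
#118: 0→5, due 15, tardiness 0
#125: 5→13, due 20, tardiness 0
#111: 13→22, due 31, tardiness 0
#104: 22→32, due 26, tardiness 6
Maximum = 6.

6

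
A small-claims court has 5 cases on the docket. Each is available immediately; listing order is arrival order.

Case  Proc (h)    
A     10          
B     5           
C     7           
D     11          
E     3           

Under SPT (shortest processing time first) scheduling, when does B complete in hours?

SPT (increasing processing time): E B C A D.
E: 0→3
B: 3→8

8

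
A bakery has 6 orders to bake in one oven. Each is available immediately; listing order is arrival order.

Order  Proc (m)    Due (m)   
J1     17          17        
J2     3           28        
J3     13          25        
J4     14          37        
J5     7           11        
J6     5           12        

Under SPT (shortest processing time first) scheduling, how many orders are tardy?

4

SPT (increasing processing time): J2 J6 J5 J3 J4 J1.
J2: 0→3, due 28, tardiness 0
J6: 3→8, due 12, tardiness 0
J5: 8→15, due 11, tardiness 4
J3: 15→28, due 25, tardiness 3
J4: 28→42, due 37, tardiness 5
J1: 42→59, due 17, tardiness 42
Late orders: 4.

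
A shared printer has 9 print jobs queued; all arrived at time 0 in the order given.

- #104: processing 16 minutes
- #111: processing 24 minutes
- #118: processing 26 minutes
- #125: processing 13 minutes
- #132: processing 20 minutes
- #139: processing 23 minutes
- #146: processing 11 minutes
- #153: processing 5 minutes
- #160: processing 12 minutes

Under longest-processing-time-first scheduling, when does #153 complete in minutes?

150

LPT (decreasing processing time): #118 #111 #139 #132 #104 #125 #160 #146 #153.
#118: 0→26
#111: 26→50
#139: 50→73
#132: 73→93
#104: 93→109
#125: 109→122
#160: 122→134
#146: 134→145
#153: 145→150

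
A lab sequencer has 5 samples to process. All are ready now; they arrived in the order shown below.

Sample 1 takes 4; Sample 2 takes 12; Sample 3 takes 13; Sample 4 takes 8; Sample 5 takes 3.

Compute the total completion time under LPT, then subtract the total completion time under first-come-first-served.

22

LPT (decreasing processing time): Sample 3 Sample 2 Sample 4 Sample 1 Sample 5.
Sample 3: 0→13
Sample 2: 13→25
Sample 4: 25→33
Sample 1: 33→37
Sample 5: 37→40
Sum = 13+25+33+37+40 = 148.
FIFO (arrival order): Sample 1 Sample 2 Sample 3 Sample 4 Sample 5.
Sample 1: 0→4
Sample 2: 4→16
Sample 3: 16→29
Sample 4: 29→37
Sample 5: 37→40
Sum = 4+16+29+37+40 = 126.
Difference = 148 − 126 = 22.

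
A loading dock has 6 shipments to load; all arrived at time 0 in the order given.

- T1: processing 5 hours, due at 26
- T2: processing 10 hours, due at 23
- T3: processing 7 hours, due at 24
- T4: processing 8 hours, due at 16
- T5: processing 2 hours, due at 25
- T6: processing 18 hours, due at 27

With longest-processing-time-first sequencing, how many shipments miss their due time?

LPT (decreasing processing time): T6 T2 T4 T3 T1 T5.
T6: 0→18, due 27, tardiness 0
T2: 18→28, due 23, tardiness 5
T4: 28→36, due 16, tardiness 20
T3: 36→43, due 24, tardiness 19
T1: 43→48, due 26, tardiness 22
T5: 48→50, due 25, tardiness 25
Late shipments: 5.

5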